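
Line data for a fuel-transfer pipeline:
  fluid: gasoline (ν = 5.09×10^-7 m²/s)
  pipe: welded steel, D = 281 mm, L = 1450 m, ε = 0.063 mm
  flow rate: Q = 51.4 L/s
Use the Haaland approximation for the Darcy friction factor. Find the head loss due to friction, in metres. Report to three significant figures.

h_f ≈ 2.82 m

V = 4Q/(πD²) = 4·0.0514/(π·0.281²) = 0.8288 m/s
Re = VD/ν = 0.8288·0.281/5.09×10^-7 = 4.58×10^5 → turbulent
ε/D = 0.063/281 = 2.24×10^-4
Haaland: f = 0.01562
h_f = f(L/D)V²/(2g) = 0.01562·(1450/0.281)·0.8288²/(2·9.81) = 2.822 m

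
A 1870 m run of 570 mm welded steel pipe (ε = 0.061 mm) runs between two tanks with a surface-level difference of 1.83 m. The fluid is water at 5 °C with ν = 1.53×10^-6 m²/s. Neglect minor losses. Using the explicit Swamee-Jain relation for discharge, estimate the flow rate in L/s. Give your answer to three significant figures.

Swamee-Jain (Type II): Q = -0.965·√(gD⁵h_f/L)·ln[ε/(3.7D) + √(3.17ν²L/(gD³h_f))]
√(gD⁵h_f/L) = √(9.81·0.570⁵·1.83/1870) = 0.02403
ε/(3.7D) = 2.89×10^-5; √(3.17ν²L/(gD³h_f)) = 6.46×10^-5
Q = -0.965·0.02403·ln(9.353×10^-5) = 0.2152 m³/s
Check: V = 0.843 m/s, Re = 3.14×10^5, f = 0.01541, h_f = 1.83 m ≈ 1.83 m ✓

Q ≈ 215 L/s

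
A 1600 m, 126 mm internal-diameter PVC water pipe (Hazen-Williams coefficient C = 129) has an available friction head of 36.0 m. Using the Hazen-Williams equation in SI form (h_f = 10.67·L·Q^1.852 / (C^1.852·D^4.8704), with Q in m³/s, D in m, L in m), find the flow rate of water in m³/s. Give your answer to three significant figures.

Rearranging: Q = [h_f·C^1.852·D^4.8704 / (10.67·L)]^(1/1.852)
Q = [36.0·129^1.852·0.126^4.8704 / (10.67·1600)]^0.540 = 0.01994 m³/s

Q ≈ 0.0199 m³/s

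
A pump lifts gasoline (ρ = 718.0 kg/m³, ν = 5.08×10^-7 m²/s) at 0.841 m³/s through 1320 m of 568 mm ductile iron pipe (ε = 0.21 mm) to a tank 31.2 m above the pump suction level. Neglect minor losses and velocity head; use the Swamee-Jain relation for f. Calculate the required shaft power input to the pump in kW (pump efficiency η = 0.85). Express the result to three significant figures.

P_shaft ≈ 362 kW

V = 4Q/(πD²) = 3.319 m/s; Re = 3.71×10^6; ε/D = 3.70×10^-4; f = 0.01586
h_f = f(L/D)V²/2g = 20.69 m
Total head H = z + h_f = 31.2 + 20.69 = 51.89 m
P_hyd = ρgQH = 718.0·9.81·0.841·51.89 = 307.4 kW
P_shaft = P_hyd/η = 307.4/0.85 = 361.6 kW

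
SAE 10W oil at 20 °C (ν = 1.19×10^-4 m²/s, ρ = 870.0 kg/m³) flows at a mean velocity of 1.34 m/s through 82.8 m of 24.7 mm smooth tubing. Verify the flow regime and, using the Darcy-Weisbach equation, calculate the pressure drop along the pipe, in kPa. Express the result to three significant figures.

Re = VD/ν = 1.34·0.02470/1.19×10^-4 = 278 → laminar (Re < 2300)
f = 64/Re = 0.2301
h_f = f(L/D)V²/(2g) = 0.2301·(82.8/0.02470)·1.34²/(2·9.81) = 70.59 m
Δp = ρg·h_f = 870.0·9.81·70.59 = 602.5 kPa

Δp ≈ 603 kPa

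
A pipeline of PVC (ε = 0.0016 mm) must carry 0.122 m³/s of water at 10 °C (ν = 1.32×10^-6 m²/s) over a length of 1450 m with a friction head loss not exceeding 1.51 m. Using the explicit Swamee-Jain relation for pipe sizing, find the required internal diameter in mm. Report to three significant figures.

Swamee-Jain (Type III): D = 0.66·[ε^1.25·(LQ²/(gh_f))^4.75 + ν·Q^9.4·(L/(gh_f))^5.2]^0.04
LQ²/(gh_f) = 1.457; L/(gh_f) = 97.89
Term 1 = ε^1.25·(…)^4.75 = 3.40×10^-7; Term 2 = ν·Q^9.4·(…)^5.2 = 7.66×10^-5
D = 0.66·(3.40×10^-7 + 7.66×10^-5)^0.04 = 0.4518 m = 452 mm
Check: V = 0.761 m/s, Re = 2.60×10^5, f = 0.01480, h_f = 1.40 m ≈ 1.51 m ✓

D ≈ 452 mm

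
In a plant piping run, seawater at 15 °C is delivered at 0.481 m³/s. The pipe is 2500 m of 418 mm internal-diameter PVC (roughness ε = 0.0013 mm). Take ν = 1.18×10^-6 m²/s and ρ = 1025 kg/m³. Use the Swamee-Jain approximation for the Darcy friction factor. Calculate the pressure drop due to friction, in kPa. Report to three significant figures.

Δp ≈ 425 kPa

V = 4Q/(πD²) = 4·0.481/(π·0.418²) = 3.505 m/s
Re = VD/ν = 3.505·0.418/1.18×10^-6 = 1.24×10^6 → turbulent
ε/D = 0.0013/418 = 3.11×10^-6
Swamee-Jain: f = 0.01129
h_f = f(L/D)V²/(2g) = 0.01129·(2500/0.418)·3.505²/(2·9.81) = 42.26 m
Δp = ρg·h_f = 1025·9.81·42.26 = 425.0 kPa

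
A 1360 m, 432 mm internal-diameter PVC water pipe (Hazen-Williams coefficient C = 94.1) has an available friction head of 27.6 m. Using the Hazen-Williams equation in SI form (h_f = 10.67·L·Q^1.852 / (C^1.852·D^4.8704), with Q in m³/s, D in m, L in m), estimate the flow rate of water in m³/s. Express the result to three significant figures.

Rearranging: Q = [h_f·C^1.852·D^4.8704 / (10.67·L)]^(1/1.852)
Q = [27.6·94.1^1.852·0.432^4.8704 / (10.67·1360)]^0.540 = 0.3515 m³/s

Q ≈ 0.351 m³/s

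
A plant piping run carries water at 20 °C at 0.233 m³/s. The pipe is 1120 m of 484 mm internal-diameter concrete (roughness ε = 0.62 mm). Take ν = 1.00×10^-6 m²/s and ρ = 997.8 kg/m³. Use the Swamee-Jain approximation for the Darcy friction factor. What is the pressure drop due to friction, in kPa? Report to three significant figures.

Δp ≈ 39.6 kPa

V = 4Q/(πD²) = 4·0.233/(π·0.484²) = 1.266 m/s
Re = VD/ν = 1.266·0.484/1.00×10^-6 = 6.13×10^5 → turbulent
ε/D = 0.62/484 = 0.00128
Swamee-Jain: f = 0.02140
h_f = f(L/D)V²/(2g) = 0.02140·(1120/0.484)·1.266²/(2·9.81) = 4.047 m
Δp = ρg·h_f = 997.8·9.81·4.047 = 39.62 kPa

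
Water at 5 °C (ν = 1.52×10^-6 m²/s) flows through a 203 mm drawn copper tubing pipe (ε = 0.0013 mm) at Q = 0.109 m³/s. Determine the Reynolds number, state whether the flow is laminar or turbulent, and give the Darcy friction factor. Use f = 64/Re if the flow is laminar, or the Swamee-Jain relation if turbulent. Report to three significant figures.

Re ≈ 4.50×10^5; turbulent; f ≈ 0.0134

V = 4Q/(πD²) = 3.368 m/s
Re = VD/ν = 3.368·0.203/1.52×10^-6 = 4.50×10^5
Re > 4000 → turbulent; ε/D = 6.40×10^-6
Swamee-Jain: f = 0.01344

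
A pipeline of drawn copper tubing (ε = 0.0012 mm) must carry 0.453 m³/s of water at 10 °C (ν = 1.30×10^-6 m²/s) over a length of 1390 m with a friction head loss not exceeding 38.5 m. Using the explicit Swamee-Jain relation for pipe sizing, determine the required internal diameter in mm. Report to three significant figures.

Swamee-Jain (Type III): D = 0.66·[ε^1.25·(LQ²/(gh_f))^4.75 + ν·Q^9.4·(L/(gh_f))^5.2]^0.04
LQ²/(gh_f) = 0.7552; L/(gh_f) = 3.680
Term 1 = ε^1.25·(…)^4.75 = 1.05×10^-8; Term 2 = ν·Q^9.4·(…)^5.2 = 6.67×10^-7
D = 0.66·(1.05×10^-8 + 6.67×10^-7)^0.04 = 0.3739 m = 374 mm
Check: V = 4.13 m/s, Re = 1.19×10^6, f = 0.01137, h_f = 36.7 m ≈ 38.5 m ✓

D ≈ 374 mm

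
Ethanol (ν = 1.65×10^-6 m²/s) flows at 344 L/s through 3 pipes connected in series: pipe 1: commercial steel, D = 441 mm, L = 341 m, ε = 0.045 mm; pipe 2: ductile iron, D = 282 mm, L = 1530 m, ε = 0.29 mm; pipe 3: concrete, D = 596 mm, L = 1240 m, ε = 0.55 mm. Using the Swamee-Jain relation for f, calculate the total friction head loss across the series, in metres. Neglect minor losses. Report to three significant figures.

H ≈ 175 m

Pipe 1: V = 2.252 m/s, Re = 6.02×10^5, ε/D = 1.02×10^-4, f = 0.01420, h_1 = f(L/D)V²/2g = 2.838 m
Pipe 2: V = 5.508 m/s, Re = 9.41×10^5, ε/D = 0.00103, f = 0.02018, h_2 = f(L/D)V²/2g = 169.3 m
Pipe 3: V = 1.233 m/s, Re = 4.45×10^5, ε/D = 9.23×10^-4, f = 0.02009, h_3 = f(L/D)V²/2g = 3.239 m
Series → Q common, losses add: H = Σh = 175.3 m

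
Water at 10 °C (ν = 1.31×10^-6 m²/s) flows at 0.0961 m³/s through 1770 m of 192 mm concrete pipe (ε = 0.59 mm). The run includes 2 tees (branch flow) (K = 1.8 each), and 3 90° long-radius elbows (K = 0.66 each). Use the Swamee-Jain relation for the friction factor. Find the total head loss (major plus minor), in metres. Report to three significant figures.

V = 4Q/(πD²) = 3.319 m/s; V²/2g = 0.5615 m
Re = 4.86×10^5, ε/D = 0.00307 → f = 0.02673 (Swamee-Jain)
Major: h_f = f(L/D)·V²/2g = 0.02673·9219·0.5615 = 138.4 m
Minor: ΣK = 5.58; h_m = ΣK·V²/2g = 3.133 m
Total H_L = 138.4 + 3.133 = 141.5 m

H_L ≈ 141 m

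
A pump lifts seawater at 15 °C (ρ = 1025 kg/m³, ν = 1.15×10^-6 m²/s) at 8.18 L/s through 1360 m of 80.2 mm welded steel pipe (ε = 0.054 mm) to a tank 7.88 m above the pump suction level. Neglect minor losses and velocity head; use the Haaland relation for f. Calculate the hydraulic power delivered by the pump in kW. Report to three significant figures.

V = 4Q/(πD²) = 1.619 m/s; Re = 1.13×10^5; ε/D = 6.73×10^-4; f = 0.02050
h_f = f(L/D)V²/2g = 46.45 m
Total head H = z + h_f = 7.88 + 46.45 = 54.33 m
P_hyd = ρgQH = 1025·9.81·0.00818·54.33 = 4.469 kW

P_hyd ≈ 4.47 kW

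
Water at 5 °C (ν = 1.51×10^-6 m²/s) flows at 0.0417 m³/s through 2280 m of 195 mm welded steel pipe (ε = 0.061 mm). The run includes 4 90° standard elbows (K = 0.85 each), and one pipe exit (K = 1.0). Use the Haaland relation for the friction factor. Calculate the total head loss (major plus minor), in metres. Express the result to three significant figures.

H_L ≈ 21.1 m

V = 4Q/(πD²) = 1.396 m/s; V²/2g = 0.09937 m
Re = 1.80×10^5, ε/D = 3.13×10^-4 → f = 0.01779 (Haaland)
Major: h_f = f(L/D)·V²/2g = 0.01779·11692·0.09937 = 20.67 m
Minor: ΣK = 4.40; h_m = ΣK·V²/2g = 0.4372 m
Total H_L = 20.67 + 0.4372 = 21.11 m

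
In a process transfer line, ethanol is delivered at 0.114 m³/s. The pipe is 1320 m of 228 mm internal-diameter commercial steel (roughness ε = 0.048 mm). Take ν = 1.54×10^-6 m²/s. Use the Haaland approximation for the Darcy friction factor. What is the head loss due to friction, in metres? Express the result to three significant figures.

V = 4Q/(πD²) = 4·0.114/(π·0.228²) = 2.792 m/s
Re = VD/ν = 2.792·0.228/1.54×10^-6 = 4.13×10^5 → turbulent
ε/D = 0.048/228 = 2.11×10^-4
Haaland: f = 0.01564
h_f = f(L/D)V²/(2g) = 0.01564·(1320/0.228)·2.792²/(2·9.81) = 35.98 m

h_f ≈ 36.0 m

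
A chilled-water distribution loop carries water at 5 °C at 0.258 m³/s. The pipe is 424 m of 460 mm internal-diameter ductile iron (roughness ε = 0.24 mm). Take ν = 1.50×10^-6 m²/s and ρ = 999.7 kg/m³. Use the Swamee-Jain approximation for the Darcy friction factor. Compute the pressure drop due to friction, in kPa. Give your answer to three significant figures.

V = 4Q/(πD²) = 4·0.258/(π·0.460²) = 1.552 m/s
Re = VD/ν = 1.552·0.460/1.50×10^-6 = 4.76×10^5 → turbulent
ε/D = 0.24/460 = 5.22×10^-4
Swamee-Jain: f = 0.01795
h_f = f(L/D)V²/(2g) = 0.01795·(424/0.460)·1.552²/(2·9.81) = 2.033 m
Δp = ρg·h_f = 999.7·9.81·2.033 = 19.94 kPa

Δp ≈ 19.9 kPa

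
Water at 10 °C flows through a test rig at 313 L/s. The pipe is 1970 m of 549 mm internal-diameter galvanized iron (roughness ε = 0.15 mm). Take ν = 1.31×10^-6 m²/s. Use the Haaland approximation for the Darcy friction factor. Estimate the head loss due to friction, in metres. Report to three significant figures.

h_f ≈ 5.06 m

V = 4Q/(πD²) = 4·0.313/(π·0.549²) = 1.322 m/s
Re = VD/ν = 1.322·0.549/1.31×10^-6 = 5.54×10^5 → turbulent
ε/D = 0.15/549 = 2.73×10^-4
Haaland: f = 0.01583
h_f = f(L/D)V²/(2g) = 0.01583·(1970/0.549)·1.322²/(2·9.81) = 5.061 m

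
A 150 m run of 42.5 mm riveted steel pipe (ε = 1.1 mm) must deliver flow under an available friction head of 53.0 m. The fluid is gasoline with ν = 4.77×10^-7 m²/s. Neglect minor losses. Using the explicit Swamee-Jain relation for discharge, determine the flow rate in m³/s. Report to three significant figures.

Swamee-Jain (Type II): Q = -0.965·√(gD⁵h_f/L)·ln[ε/(3.7D) + √(3.17ν²L/(gD³h_f))]
√(gD⁵h_f/L) = √(9.81·0.0425⁵·53.0/150) = 6.933×10^-4
ε/(3.7D) = 0.00700; √(3.17ν²L/(gD³h_f)) = 5.21×10^-5
Q = -0.965·6.933×10^-4·ln(0.007047) = 0.003315 m³/s
Check: V = 2.34 m/s, Re = 2.08×10^5, f = 0.05411, h_f = 53.2 m ≈ 53.0 m ✓

Q ≈ 0.00331 m³/s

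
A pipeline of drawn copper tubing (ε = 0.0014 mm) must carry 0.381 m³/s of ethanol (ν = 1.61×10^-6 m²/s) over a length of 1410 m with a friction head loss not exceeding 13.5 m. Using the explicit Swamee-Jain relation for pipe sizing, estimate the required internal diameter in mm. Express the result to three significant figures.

Swamee-Jain (Type III): D = 0.66·[ε^1.25·(LQ²/(gh_f))^4.75 + ν·Q^9.4·(L/(gh_f))^5.2]^0.04
LQ²/(gh_f) = 1.545; L/(gh_f) = 10.65
Term 1 = ε^1.25·(…)^4.75 = 3.81×10^-7; Term 2 = ν·Q^9.4·(…)^5.2 = 4.06×10^-5
D = 0.66·(3.81×10^-7 + 4.06×10^-5)^0.04 = 0.4406 m = 441 mm
Check: V = 2.50 m/s, Re = 6.84×10^5, f = 0.01245, h_f = 12.7 m ≈ 13.5 m ✓

D ≈ 441 mm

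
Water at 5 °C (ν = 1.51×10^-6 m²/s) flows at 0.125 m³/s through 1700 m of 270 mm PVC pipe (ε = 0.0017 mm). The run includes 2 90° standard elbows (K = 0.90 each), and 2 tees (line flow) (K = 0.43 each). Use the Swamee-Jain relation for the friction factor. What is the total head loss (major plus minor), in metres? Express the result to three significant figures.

V = 4Q/(πD²) = 2.183 m/s; V²/2g = 0.2429 m
Re = 3.90×10^5, ε/D = 6.30×10^-6 → f = 0.01378 (Swamee-Jain)
Major: h_f = f(L/D)·V²/2g = 0.01378·6296·0.2429 = 21.07 m
Minor: ΣK = 2.66; h_m = ΣK·V²/2g = 0.6462 m
Total H_L = 21.07 + 0.6462 = 21.72 m

H_L ≈ 21.7 m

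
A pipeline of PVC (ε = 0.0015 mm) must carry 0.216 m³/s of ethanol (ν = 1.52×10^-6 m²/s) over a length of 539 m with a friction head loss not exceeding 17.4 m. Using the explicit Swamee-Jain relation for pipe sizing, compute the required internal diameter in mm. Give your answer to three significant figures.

D ≈ 276 mm

Swamee-Jain (Type III): D = 0.66·[ε^1.25·(LQ²/(gh_f))^4.75 + ν·Q^9.4·(L/(gh_f))^5.2]^0.04
LQ²/(gh_f) = 0.1473; L/(gh_f) = 3.158
Term 1 = ε^1.25·(…)^4.75 = 5.88×10^-12; Term 2 = ν·Q^9.4·(…)^5.2 = 3.33×10^-10
D = 0.66·(5.88×10^-12 + 3.33×10^-10)^0.04 = 0.2759 m = 276 mm
Check: V = 3.61 m/s, Re = 6.56×10^5, f = 0.01258, h_f = 16.4 m ≈ 17.4 m ✓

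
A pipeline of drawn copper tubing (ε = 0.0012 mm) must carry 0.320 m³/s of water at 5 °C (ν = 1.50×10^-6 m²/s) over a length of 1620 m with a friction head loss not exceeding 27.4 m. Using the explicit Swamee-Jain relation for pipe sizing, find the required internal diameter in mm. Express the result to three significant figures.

Swamee-Jain (Type III): D = 0.66·[ε^1.25·(LQ²/(gh_f))^4.75 + ν·Q^9.4·(L/(gh_f))^5.2]^0.04
LQ²/(gh_f) = 0.6172; L/(gh_f) = 6.027
Term 1 = ε^1.25·(…)^4.75 = 4.01×10^-9; Term 2 = ν·Q^9.4·(…)^5.2 = 3.81×10^-7
D = 0.66·(4.01×10^-9 + 3.81×10^-7)^0.04 = 0.3656 m = 366 mm
Check: V = 3.05 m/s, Re = 7.43×10^5, f = 0.01228, h_f = 25.8 m ≈ 27.4 m ✓

D ≈ 366 mm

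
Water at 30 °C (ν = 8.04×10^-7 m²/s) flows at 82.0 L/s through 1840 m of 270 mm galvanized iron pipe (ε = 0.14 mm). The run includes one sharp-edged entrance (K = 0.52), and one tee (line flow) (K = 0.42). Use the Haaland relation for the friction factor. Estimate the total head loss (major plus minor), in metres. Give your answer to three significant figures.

V = 4Q/(πD²) = 1.432 m/s; V²/2g = 0.1045 m
Re = 4.81×10^5, ε/D = 5.19×10^-4 → f = 0.01772 (Haaland)
Major: h_f = f(L/D)·V²/2g = 0.01772·6815·0.1045 = 12.63 m
Minor: ΣK = 0.940; h_m = ΣK·V²/2g = 0.09827 m
Total H_L = 12.63 + 0.09827 = 12.73 m

H_L ≈ 12.7 m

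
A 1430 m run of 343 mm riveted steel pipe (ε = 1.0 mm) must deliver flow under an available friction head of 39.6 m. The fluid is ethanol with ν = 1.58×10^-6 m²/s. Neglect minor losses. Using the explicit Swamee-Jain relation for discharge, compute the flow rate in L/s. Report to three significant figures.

Q ≈ 246 L/s

Swamee-Jain (Type II): Q = -0.965·√(gD⁵h_f/L)·ln[ε/(3.7D) + √(3.17ν²L/(gD³h_f))]
√(gD⁵h_f/L) = √(9.81·0.343⁵·39.6/1430) = 0.03591
ε/(3.7D) = 7.88×10^-4; √(3.17ν²L/(gD³h_f)) = 2.69×10^-5
Q = -0.965·0.03591·ln(8.148×10^-4) = 0.2465 m³/s
Check: V = 2.67 m/s, Re = 5.79×10^5, f = 0.02630, h_f = 39.8 m ≈ 39.6 m ✓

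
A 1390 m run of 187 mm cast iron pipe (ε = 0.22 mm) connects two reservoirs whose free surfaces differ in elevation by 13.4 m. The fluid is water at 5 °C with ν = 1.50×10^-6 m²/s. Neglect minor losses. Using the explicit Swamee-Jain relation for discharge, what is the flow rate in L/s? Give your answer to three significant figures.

Q ≈ 34.8 L/s

Swamee-Jain (Type II): Q = -0.965·√(gD⁵h_f/L)·ln[ε/(3.7D) + √(3.17ν²L/(gD³h_f))]
√(gD⁵h_f/L) = √(9.81·0.187⁵·13.4/1390) = 0.004650
ε/(3.7D) = 3.18×10^-4; √(3.17ν²L/(gD³h_f)) = 1.07×10^-4
Q = -0.965·0.004650·ln(4.254×10^-4) = 0.03484 m³/s
Check: V = 1.27 m/s, Re = 1.58×10^5, f = 0.02217, h_f = 13.5 m ≈ 13.4 m ✓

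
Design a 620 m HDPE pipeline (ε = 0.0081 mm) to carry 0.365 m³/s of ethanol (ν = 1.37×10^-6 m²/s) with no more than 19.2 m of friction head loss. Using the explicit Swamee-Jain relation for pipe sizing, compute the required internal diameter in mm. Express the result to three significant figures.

D ≈ 339 mm

Swamee-Jain (Type III): D = 0.66·[ε^1.25·(LQ²/(gh_f))^4.75 + ν·Q^9.4·(L/(gh_f))^5.2]^0.04
LQ²/(gh_f) = 0.4385; L/(gh_f) = 3.292
Term 1 = ε^1.25·(…)^4.75 = 8.61×10^-9; Term 2 = ν·Q^9.4·(…)^5.2 = 5.16×10^-8
D = 0.66·(8.61×10^-9 + 5.16×10^-8)^0.04 = 0.3394 m = 339 mm
Check: V = 4.03 m/s, Re = 9.99×10^5, f = 0.01217, h_f = 18.4 m ≈ 19.2 m ✓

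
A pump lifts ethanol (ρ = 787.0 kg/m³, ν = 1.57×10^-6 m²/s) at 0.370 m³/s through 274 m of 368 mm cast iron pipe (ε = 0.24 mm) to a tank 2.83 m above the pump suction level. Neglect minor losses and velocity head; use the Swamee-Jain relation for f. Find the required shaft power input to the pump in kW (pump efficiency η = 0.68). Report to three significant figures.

V = 4Q/(πD²) = 3.479 m/s; Re = 8.15×10^5; ε/D = 6.52×10^-4; f = 0.01835
h_f = f(L/D)V²/2g = 8.427 m
Total head H = z + h_f = 2.83 + 8.427 = 11.26 m
P_hyd = ρgQH = 787.0·9.81·0.370·11.26 = 32.16 kW
P_shaft = P_hyd/η = 32.16/0.68 = 47.29 kW

P_shaft ≈ 47.3 kW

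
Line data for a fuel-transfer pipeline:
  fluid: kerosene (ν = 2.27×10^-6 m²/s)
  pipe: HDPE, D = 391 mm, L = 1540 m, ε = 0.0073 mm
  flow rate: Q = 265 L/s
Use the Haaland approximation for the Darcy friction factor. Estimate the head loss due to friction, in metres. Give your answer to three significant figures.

V = 4Q/(πD²) = 4·0.265/(π·0.391²) = 2.207 m/s
Re = VD/ν = 2.207·0.391/2.27×10^-6 = 3.80×10^5 → turbulent
ε/D = 0.0073/391 = 1.87×10^-5
Haaland: f = 0.01391
h_f = f(L/D)V²/(2g) = 0.01391·(1540/0.391)·2.207²/(2·9.81) = 13.60 m

h_f ≈ 13.6 m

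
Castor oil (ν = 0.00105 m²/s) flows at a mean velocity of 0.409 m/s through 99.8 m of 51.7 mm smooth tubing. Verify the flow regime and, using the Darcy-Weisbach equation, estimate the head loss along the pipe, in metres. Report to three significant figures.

Re = VD/ν = 0.409·0.05170/0.00105 = 20.1 → laminar (Re < 2300)
f = 64/Re = 3.178
h_f = f(L/D)V²/(2g) = 3.178·(99.8/0.05170)·0.409²/(2·9.81) = 52.30 m

h_f ≈ 52.3 m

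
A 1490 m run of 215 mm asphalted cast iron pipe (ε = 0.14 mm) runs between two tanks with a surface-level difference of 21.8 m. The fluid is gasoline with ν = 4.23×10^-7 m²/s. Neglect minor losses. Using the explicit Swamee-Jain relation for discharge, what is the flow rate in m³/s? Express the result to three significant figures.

Swamee-Jain (Type II): Q = -0.965·√(gD⁵h_f/L)·ln[ε/(3.7D) + √(3.17ν²L/(gD³h_f))]
√(gD⁵h_f/L) = √(9.81·0.215⁵·21.8/1490) = 0.008120
ε/(3.7D) = 1.76×10^-4; √(3.17ν²L/(gD³h_f)) = 1.99×10^-5
Q = -0.965·0.008120·ln(1.959×10^-4) = 0.06690 m³/s
Check: V = 1.84 m/s, Re = 9.37×10^5, f = 0.01828, h_f = 21.9 m ≈ 21.8 m ✓

Q ≈ 0.0669 m³/s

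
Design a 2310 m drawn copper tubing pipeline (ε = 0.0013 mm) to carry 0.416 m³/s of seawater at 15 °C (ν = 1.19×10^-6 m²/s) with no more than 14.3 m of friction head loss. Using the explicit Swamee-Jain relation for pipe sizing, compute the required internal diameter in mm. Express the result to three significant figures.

D ≈ 493 mm

Swamee-Jain (Type III): D = 0.66·[ε^1.25·(LQ²/(gh_f))^4.75 + ν·Q^9.4·(L/(gh_f))^5.2]^0.04
LQ²/(gh_f) = 2.850; L/(gh_f) = 16.47
Term 1 = ε^1.25·(…)^4.75 = 6.35×10^-6; Term 2 = ν·Q^9.4·(…)^5.2 = 6.63×10^-4
D = 0.66·(6.35×10^-6 + 6.63×10^-4)^0.04 = 0.4927 m = 493 mm
Check: V = 2.18 m/s, Re = 9.03×10^5, f = 0.01187, h_f = 13.5 m ≈ 14.3 m ✓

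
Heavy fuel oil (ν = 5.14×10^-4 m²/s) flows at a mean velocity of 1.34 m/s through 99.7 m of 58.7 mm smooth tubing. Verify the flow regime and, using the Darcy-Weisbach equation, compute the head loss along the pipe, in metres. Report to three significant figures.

Re = VD/ν = 1.34·0.05870/5.14×10^-4 = 153 → laminar (Re < 2300)
f = 64/Re = 0.4182
h_f = f(L/D)V²/(2g) = 0.4182·(99.7/0.05870)·1.34²/(2·9.81) = 65.01 m

h_f ≈ 65.0 m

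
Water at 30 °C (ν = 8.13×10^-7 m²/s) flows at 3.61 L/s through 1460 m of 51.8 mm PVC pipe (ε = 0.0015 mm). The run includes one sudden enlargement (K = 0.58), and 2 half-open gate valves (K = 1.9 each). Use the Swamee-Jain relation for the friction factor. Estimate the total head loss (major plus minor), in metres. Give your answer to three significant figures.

H_L ≈ 75.4 m

V = 4Q/(πD²) = 1.713 m/s; V²/2g = 0.1496 m
Re = 1.09×10^5, ε/D = 2.90×10^-5 → f = 0.01773 (Swamee-Jain)
Major: h_f = f(L/D)·V²/2g = 0.01773·28185·0.1496 = 74.72 m
Minor: ΣK = 4.38; h_m = ΣK·V²/2g = 0.6551 m
Total H_L = 74.72 + 0.6551 = 75.38 m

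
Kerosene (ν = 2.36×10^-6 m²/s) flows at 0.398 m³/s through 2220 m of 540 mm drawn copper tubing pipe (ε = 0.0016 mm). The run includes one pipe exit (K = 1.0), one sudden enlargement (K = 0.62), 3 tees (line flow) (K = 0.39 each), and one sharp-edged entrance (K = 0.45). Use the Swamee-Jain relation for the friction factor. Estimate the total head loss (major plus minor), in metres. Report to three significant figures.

H_L ≈ 9.16 m

V = 4Q/(πD²) = 1.738 m/s; V²/2g = 0.1539 m
Re = 3.98×10^5, ε/D = 2.96×10^-6 → f = 0.01369 (Swamee-Jain)
Major: h_f = f(L/D)·V²/2g = 0.01369·4111·0.1539 = 8.660 m
Minor: ΣK = 3.24; h_m = ΣK·V²/2g = 0.4987 m
Total H_L = 8.660 + 0.4987 = 9.159 m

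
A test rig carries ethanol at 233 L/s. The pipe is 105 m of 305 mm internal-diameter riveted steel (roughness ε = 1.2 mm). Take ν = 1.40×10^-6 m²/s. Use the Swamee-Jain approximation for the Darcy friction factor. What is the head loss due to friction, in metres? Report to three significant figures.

V = 4Q/(πD²) = 4·0.233/(π·0.305²) = 3.189 m/s
Re = VD/ν = 3.189·0.305/1.40×10^-6 = 6.95×10^5 → turbulent
ε/D = 1.2/305 = 0.00393
Swamee-Jain: f = 0.02852
h_f = f(L/D)V²/(2g) = 0.02852·(105/0.305)·3.189²/(2·9.81) = 5.090 m

h_f ≈ 5.09 m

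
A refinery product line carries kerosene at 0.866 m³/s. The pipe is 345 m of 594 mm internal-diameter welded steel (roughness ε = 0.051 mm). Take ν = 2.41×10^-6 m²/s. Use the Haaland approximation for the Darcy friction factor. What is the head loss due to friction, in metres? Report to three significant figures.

h_f ≈ 3.89 m

V = 4Q/(πD²) = 4·0.866/(π·0.594²) = 3.125 m/s
Re = VD/ν = 3.125·0.594/2.41×10^-6 = 7.70×10^5 → turbulent
ε/D = 0.051/594 = 8.59×10^-5
Haaland: f = 0.01344
h_f = f(L/D)V²/(2g) = 0.01344·(345/0.594)·3.125²/(2·9.81) = 3.885 m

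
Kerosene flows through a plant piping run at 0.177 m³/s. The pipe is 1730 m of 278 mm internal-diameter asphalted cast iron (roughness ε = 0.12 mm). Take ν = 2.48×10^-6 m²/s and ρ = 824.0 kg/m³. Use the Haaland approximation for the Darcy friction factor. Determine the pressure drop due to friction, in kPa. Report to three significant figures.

V = 4Q/(πD²) = 4·0.177/(π·0.278²) = 2.916 m/s
Re = VD/ν = 2.916·0.278/2.48×10^-6 = 3.27×10^5 → turbulent
ε/D = 0.12/278 = 4.32×10^-4
Haaland: f = 0.01756
h_f = f(L/D)V²/(2g) = 0.01756·(1730/0.278)·2.916²/(2·9.81) = 47.36 m
Δp = ρg·h_f = 824.0·9.81·47.36 = 382.8 kPa

Δp ≈ 383 kPa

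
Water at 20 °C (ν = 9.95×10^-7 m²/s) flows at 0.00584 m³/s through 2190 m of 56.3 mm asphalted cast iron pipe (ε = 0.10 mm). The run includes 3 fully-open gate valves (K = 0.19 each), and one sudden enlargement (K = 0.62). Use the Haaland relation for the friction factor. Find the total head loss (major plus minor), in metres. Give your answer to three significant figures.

H_L ≈ 262 m

V = 4Q/(πD²) = 2.346 m/s; V²/2g = 0.2805 m
Re = 1.33×10^5, ε/D = 0.00178 → f = 0.02399 (Haaland)
Major: h_f = f(L/D)·V²/2g = 0.02399·38899·0.2805 = 261.8 m
Minor: ΣK = 1.19; h_m = ΣK·V²/2g = 0.3338 m
Total H_L = 261.8 + 0.3338 = 262.1 m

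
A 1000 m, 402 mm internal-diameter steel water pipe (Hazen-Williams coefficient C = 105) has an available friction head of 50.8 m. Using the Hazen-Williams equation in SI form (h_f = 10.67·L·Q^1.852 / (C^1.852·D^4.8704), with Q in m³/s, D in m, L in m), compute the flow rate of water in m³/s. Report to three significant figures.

Q ≈ 0.533 m³/s

Rearranging: Q = [h_f·C^1.852·D^4.8704 / (10.67·L)]^(1/1.852)
Q = [50.8·105^1.852·0.402^4.8704 / (10.67·1000)]^0.540 = 0.5326 m³/s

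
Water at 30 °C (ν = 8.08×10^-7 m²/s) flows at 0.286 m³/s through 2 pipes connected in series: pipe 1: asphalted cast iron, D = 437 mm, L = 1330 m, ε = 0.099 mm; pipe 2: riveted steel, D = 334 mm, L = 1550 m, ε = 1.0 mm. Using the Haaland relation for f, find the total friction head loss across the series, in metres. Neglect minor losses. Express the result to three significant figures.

H ≈ 74.7 m

Pipe 1: V = 1.907 m/s, Re = 1.03×10^6, ε/D = 2.27×10^-4, f = 0.01486, h_1 = f(L/D)V²/2g = 8.384 m
Pipe 2: V = 3.264 m/s, Re = 1.35×10^6, ε/D = 0.00299, f = 0.02629, h_2 = f(L/D)V²/2g = 66.27 m
Series → Q common, losses add: H = Σh = 74.65 m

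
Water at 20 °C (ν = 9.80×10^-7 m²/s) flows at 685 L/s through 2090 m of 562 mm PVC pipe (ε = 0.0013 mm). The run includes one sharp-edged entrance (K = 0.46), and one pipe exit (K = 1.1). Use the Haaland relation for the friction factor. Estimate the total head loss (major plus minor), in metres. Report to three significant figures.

V = 4Q/(πD²) = 2.761 m/s; V²/2g = 0.3886 m
Re = 1.58×10^6, ε/D = 2.31×10^-6 → f = 0.01079 (Haaland)
Major: h_f = f(L/D)·V²/2g = 0.01079·3719·0.3886 = 15.60 m
Minor: ΣK = 1.56; h_m = ΣK·V²/2g = 0.6063 m
Total H_L = 15.60 + 0.6063 = 16.20 m

H_L ≈ 16.2 m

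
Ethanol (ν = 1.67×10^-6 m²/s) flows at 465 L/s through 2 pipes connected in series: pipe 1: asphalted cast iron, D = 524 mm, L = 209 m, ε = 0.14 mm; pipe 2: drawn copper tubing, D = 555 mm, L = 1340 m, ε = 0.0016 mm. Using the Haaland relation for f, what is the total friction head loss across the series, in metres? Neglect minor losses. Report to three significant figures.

Pipe 1: V = 2.156 m/s, Re = 6.77×10^5, ε/D = 2.67×10^-4, f = 0.01559, h_1 = f(L/D)V²/2g = 1.473 m
Pipe 2: V = 1.922 m/s, Re = 6.39×10^5, ε/D = 2.88×10^-6, f = 0.01255, h_2 = f(L/D)V²/2g = 5.704 m
Series → Q common, losses add: H = Σh = 7.177 m

H ≈ 7.18 m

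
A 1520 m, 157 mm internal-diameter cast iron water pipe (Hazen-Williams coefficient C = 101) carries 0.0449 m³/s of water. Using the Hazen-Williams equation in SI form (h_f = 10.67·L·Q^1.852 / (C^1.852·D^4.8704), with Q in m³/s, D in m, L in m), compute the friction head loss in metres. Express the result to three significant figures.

h_f = 10.67·1520·0.0449^1.852 / (101^1.852·0.157^4.8704) = 82.84 m

h_f ≈ 82.8 m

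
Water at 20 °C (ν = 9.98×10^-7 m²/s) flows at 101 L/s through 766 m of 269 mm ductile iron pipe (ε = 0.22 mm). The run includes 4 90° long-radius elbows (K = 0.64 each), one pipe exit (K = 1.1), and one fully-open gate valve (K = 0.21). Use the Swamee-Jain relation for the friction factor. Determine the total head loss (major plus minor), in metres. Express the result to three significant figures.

H_L ≈ 9.58 m

V = 4Q/(πD²) = 1.777 m/s; V²/2g = 0.1610 m
Re = 4.79×10^5, ε/D = 8.18×10^-4 → f = 0.01955 (Swamee-Jain)
Major: h_f = f(L/D)·V²/2g = 0.01955·2848·0.1610 = 8.961 m
Minor: ΣK = 3.87; h_m = ΣK·V²/2g = 0.6230 m
Total H_L = 8.961 + 0.6230 = 9.584 m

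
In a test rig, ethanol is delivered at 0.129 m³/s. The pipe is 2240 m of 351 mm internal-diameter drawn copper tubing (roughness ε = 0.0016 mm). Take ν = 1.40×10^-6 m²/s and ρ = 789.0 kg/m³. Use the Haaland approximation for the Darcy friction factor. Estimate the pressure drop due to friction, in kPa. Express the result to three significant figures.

V = 4Q/(πD²) = 4·0.129/(π·0.351²) = 1.333 m/s
Re = VD/ν = 1.333·0.351/1.40×10^-6 = 3.34×10^5 → turbulent
ε/D = 0.0016/351 = 4.56×10^-6
Haaland: f = 0.01409
h_f = f(L/D)V²/(2g) = 0.01409·(2240/0.351)·1.333²/(2·9.81) = 8.149 m
Δp = ρg·h_f = 789.0·9.81·8.149 = 63.07 kPa

Δp ≈ 63.1 kPa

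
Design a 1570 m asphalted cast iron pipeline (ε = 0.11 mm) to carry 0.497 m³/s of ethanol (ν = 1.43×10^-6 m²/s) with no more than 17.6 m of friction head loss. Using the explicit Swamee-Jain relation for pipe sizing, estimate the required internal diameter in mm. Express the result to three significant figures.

Swamee-Jain (Type III): D = 0.66·[ε^1.25·(LQ²/(gh_f))^4.75 + ν·Q^9.4·(L/(gh_f))^5.2]^0.04
LQ²/(gh_f) = 2.246; L/(gh_f) = 9.093
Term 1 = ε^1.25·(…)^4.75 = 5.26×10^-4; Term 2 = ν·Q^9.4·(…)^5.2 = 1.93×10^-4
D = 0.66·(5.26×10^-4 + 1.93×10^-4)^0.04 = 0.4941 m = 494 mm
Check: V = 2.59 m/s, Re = 8.96×10^5, f = 0.01510, h_f = 16.4 m ≈ 17.6 m ✓

D ≈ 494 mm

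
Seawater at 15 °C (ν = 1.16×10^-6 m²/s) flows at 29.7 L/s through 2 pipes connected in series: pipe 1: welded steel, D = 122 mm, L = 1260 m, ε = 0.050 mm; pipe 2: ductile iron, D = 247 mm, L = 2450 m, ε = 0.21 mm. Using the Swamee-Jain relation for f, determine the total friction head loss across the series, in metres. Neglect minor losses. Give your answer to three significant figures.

Pipe 1: V = 2.541 m/s, Re = 2.67×10^5, ε/D = 4.10×10^-4, f = 0.01796, h_1 = f(L/D)V²/2g = 61.02 m
Pipe 2: V = 0.6198 m/s, Re = 1.32×10^5, ε/D = 8.50×10^-4, f = 0.02124, h_2 = f(L/D)V²/2g = 4.126 m
Series → Q common, losses add: H = Σh = 65.14 m

H ≈ 65.1 m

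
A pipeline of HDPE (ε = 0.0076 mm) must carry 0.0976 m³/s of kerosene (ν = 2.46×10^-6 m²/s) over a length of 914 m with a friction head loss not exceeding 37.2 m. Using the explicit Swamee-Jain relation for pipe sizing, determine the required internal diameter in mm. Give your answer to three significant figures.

Swamee-Jain (Type III): D = 0.66·[ε^1.25·(LQ²/(gh_f))^4.75 + ν·Q^9.4·(L/(gh_f))^5.2]^0.04
LQ²/(gh_f) = 0.02386; L/(gh_f) = 2.505
Term 1 = ε^1.25·(…)^4.75 = 7.85×10^-15; Term 2 = ν·Q^9.4·(…)^5.2 = 9.23×10^-14
D = 0.66·(7.85×10^-15 + 9.23×10^-14)^0.04 = 0.1993 m = 199 mm
Check: V = 3.13 m/s, Re = 2.53×10^5, f = 0.01523, h_f = 34.8 m ≈ 37.2 m ✓

D ≈ 199 mm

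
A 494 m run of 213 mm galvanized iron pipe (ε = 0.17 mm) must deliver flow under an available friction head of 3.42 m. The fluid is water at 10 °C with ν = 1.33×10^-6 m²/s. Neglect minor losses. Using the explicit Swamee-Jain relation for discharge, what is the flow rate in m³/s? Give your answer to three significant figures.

Q ≈ 0.0426 m³/s

Swamee-Jain (Type II): Q = -0.965·√(gD⁵h_f/L)·ln[ε/(3.7D) + √(3.17ν²L/(gD³h_f))]
√(gD⁵h_f/L) = √(9.81·0.213⁵·3.42/494) = 0.005457
ε/(3.7D) = 2.16×10^-4; √(3.17ν²L/(gD³h_f)) = 9.24×10^-5
Q = -0.965·0.005457·ln(3.081×10^-4) = 0.04257 m³/s
Check: V = 1.19 m/s, Re = 1.91×10^5, f = 0.02042, h_f = 3.45 m ≈ 3.42 m ✓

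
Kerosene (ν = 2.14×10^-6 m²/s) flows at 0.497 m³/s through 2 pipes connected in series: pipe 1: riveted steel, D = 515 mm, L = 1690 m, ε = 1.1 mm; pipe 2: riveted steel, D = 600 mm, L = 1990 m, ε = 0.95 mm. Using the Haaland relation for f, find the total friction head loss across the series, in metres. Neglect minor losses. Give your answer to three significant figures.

Pipe 1: V = 2.386 m/s, Re = 5.74×10^5, ε/D = 0.00214, f = 0.02415, h_1 = f(L/D)V²/2g = 23.00 m
Pipe 2: V = 1.758 m/s, Re = 4.93×10^5, ε/D = 0.00158, f = 0.02246, h_2 = f(L/D)V²/2g = 11.73 m
Series → Q common, losses add: H = Σh = 34.73 m

H ≈ 34.7 m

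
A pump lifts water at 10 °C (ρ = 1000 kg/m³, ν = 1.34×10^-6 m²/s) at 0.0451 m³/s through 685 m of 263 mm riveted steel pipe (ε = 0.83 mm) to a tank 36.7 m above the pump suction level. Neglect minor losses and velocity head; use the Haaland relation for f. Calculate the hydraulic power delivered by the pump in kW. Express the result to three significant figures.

P_hyd ≈ 17.3 kW

V = 4Q/(πD²) = 0.8302 m/s; Re = 1.63×10^5; ε/D = 0.00316; f = 0.02730
h_f = f(L/D)V²/2g = 2.498 m
Total head H = z + h_f = 36.7 + 2.498 = 39.20 m
P_hyd = ρgQH = 1000·9.81·0.0451·39.20 = 17.34 kW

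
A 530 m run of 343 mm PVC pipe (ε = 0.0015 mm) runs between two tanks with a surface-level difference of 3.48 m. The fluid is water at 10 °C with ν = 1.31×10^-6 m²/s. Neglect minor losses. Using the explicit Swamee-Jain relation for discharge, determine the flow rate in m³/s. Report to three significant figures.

Q ≈ 0.168 m³/s

Swamee-Jain (Type II): Q = -0.965·√(gD⁵h_f/L)·ln[ε/(3.7D) + √(3.17ν²L/(gD³h_f))]
√(gD⁵h_f/L) = √(9.81·0.343⁵·3.48/530) = 0.01749
ε/(3.7D) = 1.18×10^-6; √(3.17ν²L/(gD³h_f)) = 4.57×10^-5
Q = -0.965·0.01749·ln(4.693×10^-5) = 0.1682 m³/s
Check: V = 1.82 m/s, Re = 4.77×10^5, f = 0.01327, h_f = 3.46 m ≈ 3.48 m ✓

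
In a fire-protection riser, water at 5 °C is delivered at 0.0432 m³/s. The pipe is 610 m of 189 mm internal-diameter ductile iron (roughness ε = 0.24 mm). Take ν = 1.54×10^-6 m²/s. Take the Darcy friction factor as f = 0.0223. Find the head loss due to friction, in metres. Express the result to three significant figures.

V = 4Q/(πD²) = 4·0.0432/(π·0.189²) = 1.540 m/s
h_f = f(L/D)V²/(2g) = 0.02230·(610/0.189)·1.540²/(2·9.81) = 8.698 m

h_f ≈ 8.70 m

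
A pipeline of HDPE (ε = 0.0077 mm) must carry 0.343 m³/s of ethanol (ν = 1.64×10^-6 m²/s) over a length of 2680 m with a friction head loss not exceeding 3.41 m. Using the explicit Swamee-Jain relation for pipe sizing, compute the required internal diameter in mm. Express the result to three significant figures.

D ≈ 646 mm

Swamee-Jain (Type III): D = 0.66·[ε^1.25·(LQ²/(gh_f))^4.75 + ν·Q^9.4·(L/(gh_f))^5.2]^0.04
LQ²/(gh_f) = 9.425; L/(gh_f) = 80.11
Term 1 = ε^1.25·(…)^4.75 = 0.0172; Term 2 = ν·Q^9.4·(…)^5.2 = 0.557
D = 0.66·(0.0172 + 0.557)^0.04 = 0.6455 m = 646 mm
Check: V = 1.05 m/s, Re = 4.13×10^5, f = 0.01372, h_f = 3.19 m ≈ 3.41 m ✓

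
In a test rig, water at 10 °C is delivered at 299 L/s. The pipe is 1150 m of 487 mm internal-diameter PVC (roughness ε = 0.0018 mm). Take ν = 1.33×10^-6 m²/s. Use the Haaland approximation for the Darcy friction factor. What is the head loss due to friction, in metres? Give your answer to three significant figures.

V = 4Q/(πD²) = 4·0.299/(π·0.487²) = 1.605 m/s
Re = VD/ν = 1.605·0.487/1.33×10^-6 = 5.88×10^5 → turbulent
ε/D = 0.0018/487 = 3.70×10^-6
Haaland: f = 0.01274
h_f = f(L/D)V²/(2g) = 0.01274·(1150/0.487)·1.605²/(2·9.81) = 3.950 m

h_f ≈ 3.95 m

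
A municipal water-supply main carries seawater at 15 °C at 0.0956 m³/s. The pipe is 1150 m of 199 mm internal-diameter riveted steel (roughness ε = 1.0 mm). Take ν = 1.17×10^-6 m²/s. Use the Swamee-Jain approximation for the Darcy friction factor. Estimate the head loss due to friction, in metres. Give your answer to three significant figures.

V = 4Q/(πD²) = 4·0.0956/(π·0.199²) = 3.074 m/s
Re = VD/ν = 3.074·0.199/1.17×10^-6 = 5.23×10^5 → turbulent
ε/D = 1.0/199 = 0.00503
Swamee-Jain: f = 0.03069
h_f = f(L/D)V²/(2g) = 0.03069·(1150/0.199)·3.074²/(2·9.81) = 85.40 m

h_f ≈ 85.4 m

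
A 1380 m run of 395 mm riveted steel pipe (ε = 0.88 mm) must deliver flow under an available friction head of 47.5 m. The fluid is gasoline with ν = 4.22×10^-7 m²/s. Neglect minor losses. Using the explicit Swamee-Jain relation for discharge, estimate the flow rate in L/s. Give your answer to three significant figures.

Q ≈ 407 L/s

Swamee-Jain (Type II): Q = -0.965·√(gD⁵h_f/L)·ln[ε/(3.7D) + √(3.17ν²L/(gD³h_f))]
√(gD⁵h_f/L) = √(9.81·0.395⁵·47.5/1380) = 0.05698
ε/(3.7D) = 6.02×10^-4; √(3.17ν²L/(gD³h_f)) = 5.21×10^-6
Q = -0.965·0.05698·ln(6.073×10^-4) = 0.4073 m³/s
Check: V = 3.32 m/s, Re = 3.11×10^6, f = 0.02420, h_f = 47.6 m ≈ 47.5 m ✓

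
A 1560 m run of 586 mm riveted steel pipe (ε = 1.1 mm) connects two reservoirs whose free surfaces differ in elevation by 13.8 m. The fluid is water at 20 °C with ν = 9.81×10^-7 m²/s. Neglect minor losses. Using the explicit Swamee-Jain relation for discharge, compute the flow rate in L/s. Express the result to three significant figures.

Q ≈ 565 L/s

Swamee-Jain (Type II): Q = -0.965·√(gD⁵h_f/L)·ln[ε/(3.7D) + √(3.17ν²L/(gD³h_f))]
√(gD⁵h_f/L) = √(9.81·0.586⁵·13.8/1560) = 0.07744
ε/(3.7D) = 5.07×10^-4; √(3.17ν²L/(gD³h_f)) = 1.32×10^-5
Q = -0.965·0.07744·ln(5.206×10^-4) = 0.5650 m³/s
Check: V = 2.09 m/s, Re = 1.25×10^6, f = 0.02325, h_f = 13.8 m ≈ 13.8 m ✓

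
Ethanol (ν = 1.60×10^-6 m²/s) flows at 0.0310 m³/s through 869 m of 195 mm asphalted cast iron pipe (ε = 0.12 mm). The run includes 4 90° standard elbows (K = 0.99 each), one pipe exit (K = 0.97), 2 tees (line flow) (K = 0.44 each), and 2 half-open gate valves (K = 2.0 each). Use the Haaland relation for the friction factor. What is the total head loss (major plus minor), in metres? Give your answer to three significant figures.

H_L ≈ 5.44 m

V = 4Q/(πD²) = 1.038 m/s; V²/2g = 0.05492 m
Re = 1.27×10^5, ε/D = 6.15×10^-4 → f = 0.02002 (Haaland)
Major: h_f = f(L/D)·V²/2g = 0.02002·4456·0.05492 = 4.899 m
Minor: ΣK = 9.81; h_m = ΣK·V²/2g = 0.5387 m
Total H_L = 4.899 + 0.5387 = 5.438 m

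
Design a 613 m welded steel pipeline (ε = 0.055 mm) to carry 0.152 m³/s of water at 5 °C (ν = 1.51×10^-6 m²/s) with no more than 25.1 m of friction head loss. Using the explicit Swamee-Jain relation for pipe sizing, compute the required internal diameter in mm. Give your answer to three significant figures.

Swamee-Jain (Type III): D = 0.66·[ε^1.25·(LQ²/(gh_f))^4.75 + ν·Q^9.4·(L/(gh_f))^5.2]^0.04
LQ²/(gh_f) = 0.05752; L/(gh_f) = 2.490
Term 1 = ε^1.25·(…)^4.75 = 6.09×10^-12; Term 2 = ν·Q^9.4·(…)^5.2 = 3.53×10^-12
D = 0.66·(6.09×10^-12 + 3.53×10^-12)^0.04 = 0.2393 m = 239 mm
Check: V = 3.38 m/s, Re = 5.36×10^5, f = 0.01570, h_f = 23.4 m ≈ 25.1 m ✓

D ≈ 239 mm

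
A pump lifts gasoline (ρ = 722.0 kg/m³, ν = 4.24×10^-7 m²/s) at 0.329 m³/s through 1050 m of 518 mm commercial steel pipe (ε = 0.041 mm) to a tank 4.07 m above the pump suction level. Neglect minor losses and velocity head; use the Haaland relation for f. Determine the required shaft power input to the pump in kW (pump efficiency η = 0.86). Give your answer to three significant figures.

P_shaft ≈ 19.5 kW

V = 4Q/(πD²) = 1.561 m/s; Re = 1.91×10^6; ε/D = 7.92×10^-5; f = 0.01238
h_f = f(L/D)V²/2g = 3.118 m
Total head H = z + h_f = 4.07 + 3.118 = 7.188 m
P_hyd = ρgQH = 722.0·9.81·0.329·7.188 = 16.75 kW
P_shaft = P_hyd/η = 16.75/0.86 = 19.48 kW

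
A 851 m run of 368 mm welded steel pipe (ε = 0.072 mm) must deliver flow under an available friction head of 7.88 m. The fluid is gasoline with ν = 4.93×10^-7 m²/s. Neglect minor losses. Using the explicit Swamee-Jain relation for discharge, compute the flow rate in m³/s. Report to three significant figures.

Swamee-Jain (Type II): Q = -0.965·√(gD⁵h_f/L)·ln[ε/(3.7D) + √(3.17ν²L/(gD³h_f))]
√(gD⁵h_f/L) = √(9.81·0.368⁵·7.88/851) = 0.02476
ε/(3.7D) = 5.29×10^-5; √(3.17ν²L/(gD³h_f)) = 1.30×10^-5
Q = -0.965·0.02476·ln(6.592×10^-5) = 0.2300 m³/s
Check: V = 2.16 m/s, Re = 1.61×10^6, f = 0.01438, h_f = 7.93 m ≈ 7.88 m ✓

Q ≈ 0.230 m³/s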